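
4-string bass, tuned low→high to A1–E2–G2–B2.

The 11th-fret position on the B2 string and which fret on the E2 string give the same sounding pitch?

18

B2 at fret 11 is B2 + 11 semitones = A#3.
The open E2 string is 7 semitones below the open B2, so the same pitch on the E2 string lies at fret 11 + 7 = 18.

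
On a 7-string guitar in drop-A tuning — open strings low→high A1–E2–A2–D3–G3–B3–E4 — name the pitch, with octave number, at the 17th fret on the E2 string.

E2 is MIDI 40. Adding 17 gives 57, which is A3.

A3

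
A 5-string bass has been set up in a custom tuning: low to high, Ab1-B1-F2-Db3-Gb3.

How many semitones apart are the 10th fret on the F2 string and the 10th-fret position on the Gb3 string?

F2 at fret 10 → Eb3 (MIDI 51); Gb3 at fret 10 → E4 (MIDI 64).
51 − 64 = -13, so the two pitches are 13 semitones apart, with E4 the higher.

13 semitones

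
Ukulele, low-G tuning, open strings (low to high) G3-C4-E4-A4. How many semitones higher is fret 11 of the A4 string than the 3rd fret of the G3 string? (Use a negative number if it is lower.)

22 semitones

A4 at fret 11 → G♯5 (MIDI 80); G3 at fret 3 → A♯3 (MIDI 58).
80 − 58 = 22, so the two pitches are 22 semitones apart.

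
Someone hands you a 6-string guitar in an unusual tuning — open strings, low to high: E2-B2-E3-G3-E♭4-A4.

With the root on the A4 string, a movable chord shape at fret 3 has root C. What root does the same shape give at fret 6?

Moving from fret 3 to fret 6 shifts the root by 3 semitones.
C up 3 semitones is E♭.

E♭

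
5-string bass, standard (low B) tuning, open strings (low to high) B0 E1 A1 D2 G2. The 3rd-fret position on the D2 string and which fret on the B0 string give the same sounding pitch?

18

Fret 3 on D2 is MIDI 38 + 3 = 41 (F2). On the B0 string (open MIDI 23), that pitch is 41 − 23 = fret 18.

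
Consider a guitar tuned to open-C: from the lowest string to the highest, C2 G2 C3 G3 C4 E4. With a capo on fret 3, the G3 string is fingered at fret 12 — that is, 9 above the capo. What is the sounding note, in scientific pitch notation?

The capo raises the open G3 by 3 semitones to A#3; fretting 9 more gives G3 + 3 + 9 = G3 + 12 semitones = G4.

G4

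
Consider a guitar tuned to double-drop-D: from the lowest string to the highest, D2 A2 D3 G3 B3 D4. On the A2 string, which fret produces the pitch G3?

G3 is 10 semitones above the open A2 (A–A#–B–C–…–F–F#–G), so it sits at fret 10.

10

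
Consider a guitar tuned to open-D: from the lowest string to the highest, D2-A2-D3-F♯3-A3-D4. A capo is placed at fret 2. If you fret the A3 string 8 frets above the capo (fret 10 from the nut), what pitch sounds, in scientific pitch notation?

The capo raises the open A3 by 2 semitones to B3; fretting 8 more gives A3 + 2 + 8 = A3 + 10 semitones = G4.

G4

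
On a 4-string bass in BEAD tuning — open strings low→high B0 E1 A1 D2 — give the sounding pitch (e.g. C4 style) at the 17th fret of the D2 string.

The open D2 string plus 17 semitones: D–D#–E–F–…–F–F#–G.
The walk passes from B into C once, so the octave number goes from 2 to 3.

G3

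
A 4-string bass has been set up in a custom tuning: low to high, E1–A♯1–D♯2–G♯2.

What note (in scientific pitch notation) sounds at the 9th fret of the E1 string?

C♯2

Each fret is one semitone, so E1 + 9 = C♯2.
(Equivalently spelled D♭2.)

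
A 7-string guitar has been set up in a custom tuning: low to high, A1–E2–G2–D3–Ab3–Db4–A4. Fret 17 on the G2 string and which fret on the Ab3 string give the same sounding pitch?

4

G2 at fret 17 is G2 + 17 semitones = C4.
The open Ab3 string is 13 semitones above the open G2, so the same pitch on the Ab3 string lies at fret 17 − 13 = 4.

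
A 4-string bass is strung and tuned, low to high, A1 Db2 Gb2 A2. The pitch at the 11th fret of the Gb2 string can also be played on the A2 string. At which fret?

8

Gb2 at fret 11 is Gb2 + 11 semitones = F3.
The open A2 string is 3 semitones above the open Gb2, so the same pitch on the A2 string lies at fret 11 − 3 = 8.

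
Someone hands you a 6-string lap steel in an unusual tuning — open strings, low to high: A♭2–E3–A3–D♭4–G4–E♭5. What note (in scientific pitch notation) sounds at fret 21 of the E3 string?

E3 is MIDI 52. Adding 21 gives 73, which is D♭5.
(Equivalently spelled C♯5.)

D♭5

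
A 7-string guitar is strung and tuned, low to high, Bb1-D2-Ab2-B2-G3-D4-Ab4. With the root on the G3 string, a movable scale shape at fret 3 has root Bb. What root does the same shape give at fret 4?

Moving from fret 3 to fret 4 shifts the root by 1 semitone.
Bb up 1 semitone is B.

B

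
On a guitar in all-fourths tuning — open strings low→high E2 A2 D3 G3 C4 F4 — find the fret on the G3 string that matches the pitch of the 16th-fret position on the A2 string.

6

A2 at fret 16 is A2 + 16 semitones = C#4.
The open G3 string is 10 semitones above the open A2, so the same pitch on the G3 string lies at fret 16 − 10 = 6.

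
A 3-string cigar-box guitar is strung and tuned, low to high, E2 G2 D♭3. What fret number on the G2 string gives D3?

D3 is 7 semitones above the open G2 (G–Ab–A–Bb–B–C–Db–D), so it sits at fret 7.

7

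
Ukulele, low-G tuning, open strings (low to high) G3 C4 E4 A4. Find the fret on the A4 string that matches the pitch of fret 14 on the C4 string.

Fret 14 on C4 is MIDI 60 + 14 = 74 (D5). On the A4 string (open MIDI 69), that pitch is 74 − 69 = fret 5.

5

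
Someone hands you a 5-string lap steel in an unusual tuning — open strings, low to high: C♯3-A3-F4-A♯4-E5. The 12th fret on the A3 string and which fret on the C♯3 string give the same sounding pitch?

20

Fret 12 on A3 is MIDI 57 + 12 = 69 (A4). On the C♯3 string (open MIDI 49), that pitch is 69 − 49 = fret 20.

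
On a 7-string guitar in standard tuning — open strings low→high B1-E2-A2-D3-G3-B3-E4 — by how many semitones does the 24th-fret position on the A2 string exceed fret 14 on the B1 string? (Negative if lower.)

A2 at fret 24 → A4 (MIDI 69); B1 at fret 14 → C#3 (MIDI 49).
69 − 49 = 20, so the two pitches are 20 semitones apart.

20 semitones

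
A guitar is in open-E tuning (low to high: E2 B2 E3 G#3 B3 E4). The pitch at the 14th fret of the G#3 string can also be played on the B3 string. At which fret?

G#3 at fret 14 is G#3 + 14 semitones = A#4.
The open B3 string is 3 semitones above the open G#3, so the same pitch on the B3 string lies at fret 14 − 3 = 11.

11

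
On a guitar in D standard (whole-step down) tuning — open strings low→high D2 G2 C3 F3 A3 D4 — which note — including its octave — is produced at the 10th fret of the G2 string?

The open G2 string plus 10 semitones: G–G#–A–A#–…–D#–E–F.
The walk passes from B into C once, so the octave number goes from 2 to 3.

F3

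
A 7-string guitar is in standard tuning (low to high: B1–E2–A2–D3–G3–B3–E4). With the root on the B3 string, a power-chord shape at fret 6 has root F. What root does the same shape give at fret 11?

A#

Moving from fret 6 to fret 11 shifts the root by 5 semitones.
F up 5 semitones is A#.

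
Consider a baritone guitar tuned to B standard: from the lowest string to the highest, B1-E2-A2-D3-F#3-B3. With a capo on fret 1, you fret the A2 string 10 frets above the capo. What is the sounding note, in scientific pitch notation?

The capo raises the open A2 by 1 semitone to A#2; fretting 10 more gives A2 + 1 + 10 = A2 + 11 semitones = G#3.
(Also written Ab.)

G#3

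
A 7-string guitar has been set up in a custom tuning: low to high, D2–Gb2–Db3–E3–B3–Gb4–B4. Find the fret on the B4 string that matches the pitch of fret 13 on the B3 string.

B3 at fret 13 is B3 + 13 semitones = C5.
The open B4 string is 12 semitones above the open B3, so the same pitch on the B4 string lies at fret 13 − 12 = 1.

1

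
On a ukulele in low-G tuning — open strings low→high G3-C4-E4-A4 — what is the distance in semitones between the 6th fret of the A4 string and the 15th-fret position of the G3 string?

5 semitones

A4 at fret 6 → D♯5 (MIDI 75); G3 at fret 15 → A♯4 (MIDI 70).
75 − 70 = 5, so the two pitches are 5 semitones apart, with D♯5 the higher.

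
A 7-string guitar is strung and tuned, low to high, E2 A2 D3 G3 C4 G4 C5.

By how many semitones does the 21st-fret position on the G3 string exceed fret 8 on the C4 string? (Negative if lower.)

G3 at fret 21 → E5 (MIDI 76); C4 at fret 8 → G#4 (MIDI 68).
76 − 68 = 8, so the two pitches are 8 semitones apart.

8 semitones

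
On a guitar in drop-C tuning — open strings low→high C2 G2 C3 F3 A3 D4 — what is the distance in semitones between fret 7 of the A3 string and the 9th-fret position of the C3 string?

7 semitones

A3 at fret 7 → E4 (MIDI 64); C3 at fret 9 → A3 (MIDI 57).
64 − 57 = 7, so the two pitches are 7 semitones apart, with E4 the higher.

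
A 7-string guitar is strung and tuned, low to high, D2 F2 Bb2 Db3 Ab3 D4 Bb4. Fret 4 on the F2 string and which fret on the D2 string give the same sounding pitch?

7

Fret 4 on F2 is MIDI 41 + 4 = 45 (A2). On the D2 string (open MIDI 38), that pitch is 45 − 38 = fret 7.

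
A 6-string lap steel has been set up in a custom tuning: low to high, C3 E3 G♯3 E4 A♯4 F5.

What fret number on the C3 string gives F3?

F3 is 5 semitones above the open C3 (C–C#–D–D#–E–F), so it sits at fret 5.

5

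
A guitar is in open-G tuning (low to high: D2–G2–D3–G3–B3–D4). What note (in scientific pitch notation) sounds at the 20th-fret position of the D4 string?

Each fret is one semitone, so D4 + 20 = A♯5.
(Equivalently spelled B♭5.)

A♯5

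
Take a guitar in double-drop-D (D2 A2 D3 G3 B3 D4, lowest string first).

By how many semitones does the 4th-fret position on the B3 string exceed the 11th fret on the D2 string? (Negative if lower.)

14 semitones

B3 at fret 4 → D♯4 (MIDI 63); D2 at fret 11 → C♯3 (MIDI 49).
63 − 49 = 14, so the two pitches are 14 semitones apart.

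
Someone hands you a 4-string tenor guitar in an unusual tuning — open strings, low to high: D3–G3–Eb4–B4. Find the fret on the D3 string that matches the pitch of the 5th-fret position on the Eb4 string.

18

Fret 5 on Eb4 is MIDI 63 + 5 = 68 (Ab4). On the D3 string (open MIDI 50), that pitch is 68 − 50 = fret 18.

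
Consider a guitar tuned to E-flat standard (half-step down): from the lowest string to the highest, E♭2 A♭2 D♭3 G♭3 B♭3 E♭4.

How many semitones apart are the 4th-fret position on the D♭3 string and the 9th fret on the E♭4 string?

D♭3 at fret 4 → F3 (MIDI 53); E♭4 at fret 9 → C5 (MIDI 72).
53 − 72 = -19, so the two pitches are 19 semitones apart, with C5 the higher.

19 semitones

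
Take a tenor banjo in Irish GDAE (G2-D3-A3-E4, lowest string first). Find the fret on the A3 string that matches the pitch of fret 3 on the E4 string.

10

Fret 3 on E4 is MIDI 64 + 3 = 67 (G4). On the A3 string (open MIDI 57), that pitch is 67 − 57 = fret 10.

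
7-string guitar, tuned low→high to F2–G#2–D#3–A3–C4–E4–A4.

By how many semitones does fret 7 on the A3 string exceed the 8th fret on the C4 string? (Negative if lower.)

-4 semitones

A3 at fret 7 → E4 (MIDI 64); C4 at fret 8 → G#4 (MIDI 68).
64 − 68 = -4, so the two pitches are 4 semitones apart.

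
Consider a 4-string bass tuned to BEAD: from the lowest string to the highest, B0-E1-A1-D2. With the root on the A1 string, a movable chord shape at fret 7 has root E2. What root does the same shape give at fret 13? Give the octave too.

Moving from fret 7 to fret 13 shifts the root by 6 semitones.
E2 up 6 semitones is A#2.

A#2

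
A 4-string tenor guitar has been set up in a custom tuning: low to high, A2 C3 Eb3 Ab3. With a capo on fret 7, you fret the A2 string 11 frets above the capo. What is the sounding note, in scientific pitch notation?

Eb4

The capo raises the open A2 by 7 semitones to E3; fretting 11 more gives A2 + 7 + 11 = A2 + 18 semitones = Eb4.
(Also written D#.)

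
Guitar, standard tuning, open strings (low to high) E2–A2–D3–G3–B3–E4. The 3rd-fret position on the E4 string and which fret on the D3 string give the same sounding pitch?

17

Fret 3 on E4 is MIDI 64 + 3 = 67 (G4). On the D3 string (open MIDI 50), that pitch is 67 − 50 = fret 17.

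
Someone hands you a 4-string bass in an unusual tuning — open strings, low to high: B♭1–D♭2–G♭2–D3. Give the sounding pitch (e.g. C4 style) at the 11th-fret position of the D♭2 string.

D♭2 is MIDI 37. Adding 11 gives 48, which is C3.

C3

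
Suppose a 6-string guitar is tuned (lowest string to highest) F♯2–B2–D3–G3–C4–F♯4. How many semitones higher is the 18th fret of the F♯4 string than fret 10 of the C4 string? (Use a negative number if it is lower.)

14 semitones

F♯4 at fret 18 → C6 (MIDI 84); C4 at fret 10 → A♯4 (MIDI 70).
84 − 70 = 14, so the two pitches are 14 semitones apart.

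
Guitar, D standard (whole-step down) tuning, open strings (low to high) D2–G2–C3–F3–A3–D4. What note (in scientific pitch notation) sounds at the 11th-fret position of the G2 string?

F#3

The open G2 string plus 11 semitones: G–G#–A–A#–…–E–F–F#.
The walk passes from B into C once, so the octave number goes from 2 to 3.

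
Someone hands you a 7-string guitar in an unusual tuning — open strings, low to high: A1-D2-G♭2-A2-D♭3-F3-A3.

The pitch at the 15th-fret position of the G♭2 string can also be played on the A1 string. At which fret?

24

G♭2 at fret 15 is G♭2 + 15 semitones = A3.
The open A1 string is 9 semitones below the open G♭2, so the same pitch on the A1 string lies at fret 15 + 9 = 24.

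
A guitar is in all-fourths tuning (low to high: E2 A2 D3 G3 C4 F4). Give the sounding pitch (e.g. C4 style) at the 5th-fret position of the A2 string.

D3

The open A2 string plus 5 semitones: A–A#–B–C–C#–D.
The walk passes from B into C once, so the octave number goes from 2 to 3.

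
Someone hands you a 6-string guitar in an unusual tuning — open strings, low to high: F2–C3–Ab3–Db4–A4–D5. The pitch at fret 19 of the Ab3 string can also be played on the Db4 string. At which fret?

14

Fret 19 on Ab3 is MIDI 56 + 19 = 75 (Eb5). On the Db4 string (open MIDI 61), that pitch is 75 − 61 = fret 14.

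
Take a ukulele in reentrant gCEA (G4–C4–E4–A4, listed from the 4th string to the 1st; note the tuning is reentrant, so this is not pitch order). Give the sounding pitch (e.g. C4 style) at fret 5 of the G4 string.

Each fret is one semitone, so G4 + 5 = C5.

C5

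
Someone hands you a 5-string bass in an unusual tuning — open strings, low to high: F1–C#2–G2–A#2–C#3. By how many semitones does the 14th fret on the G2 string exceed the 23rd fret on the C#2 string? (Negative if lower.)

G2 at fret 14 → A3 (MIDI 57); C#2 at fret 23 → C4 (MIDI 60).
57 − 60 = -3, so the two pitches are 3 semitones apart.

-3 semitones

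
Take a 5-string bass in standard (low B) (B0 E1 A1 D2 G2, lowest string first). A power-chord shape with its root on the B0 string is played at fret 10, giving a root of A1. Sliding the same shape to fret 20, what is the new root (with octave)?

Moving from fret 10 to fret 20 shifts the root by 10 semitones.
A1 up 10 semitones is G2.

G2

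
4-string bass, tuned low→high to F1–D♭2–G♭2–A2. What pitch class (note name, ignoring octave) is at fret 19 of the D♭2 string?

A♭

The open D♭2 string plus 19 semitones: Db–D–Eb–E–…–Gb–G–Ab.
(Equivalently spelled G♯.)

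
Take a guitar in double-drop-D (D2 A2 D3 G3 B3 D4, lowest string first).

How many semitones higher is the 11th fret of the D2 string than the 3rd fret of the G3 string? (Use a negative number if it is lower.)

-9 semitones

D2 at fret 11 → C♯3 (MIDI 49); G3 at fret 3 → A♯3 (MIDI 58).
49 − 58 = -9, so the two pitches are 9 semitones apart.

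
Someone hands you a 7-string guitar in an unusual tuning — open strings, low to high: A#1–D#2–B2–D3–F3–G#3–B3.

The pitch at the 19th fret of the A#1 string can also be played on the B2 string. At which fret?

A#1 at fret 19 is A#1 + 19 semitones = F3.
The open B2 string is 13 semitones above the open A#1, so the same pitch on the B2 string lies at fret 19 − 13 = 6.

6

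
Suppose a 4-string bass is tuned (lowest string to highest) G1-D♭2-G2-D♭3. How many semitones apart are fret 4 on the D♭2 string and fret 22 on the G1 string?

D♭2 at fret 4 → F2 (MIDI 41); G1 at fret 22 → F3 (MIDI 53).
41 − 53 = -12, so the two pitches are 12 semitones apart, with F3 the higher.

12 semitones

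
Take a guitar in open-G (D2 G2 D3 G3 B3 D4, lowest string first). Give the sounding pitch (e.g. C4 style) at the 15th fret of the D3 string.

Each fret is one semitone, so D3 + 15 = F4.

F4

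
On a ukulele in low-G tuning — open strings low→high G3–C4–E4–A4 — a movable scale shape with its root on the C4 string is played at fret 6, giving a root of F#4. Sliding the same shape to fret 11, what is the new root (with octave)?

Moving from fret 6 to fret 11 shifts the root by 5 semitones.
F#4 up 5 semitones is B4.

B4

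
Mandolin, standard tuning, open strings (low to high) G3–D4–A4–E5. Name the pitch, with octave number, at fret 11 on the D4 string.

The open D4 string plus 11 semitones: D–D#–E–F–…–B–C–C#.
The walk passes from B into C once, so the octave number goes from 4 to 5.
(Equivalently spelled D♭5.)

C♯5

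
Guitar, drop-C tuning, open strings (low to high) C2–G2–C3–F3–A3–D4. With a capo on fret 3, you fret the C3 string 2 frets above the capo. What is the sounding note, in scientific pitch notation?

The capo raises the open C3 by 3 semitones to D♯3; fretting 2 more gives C3 + 3 + 2 = C3 + 5 semitones = F3.

F3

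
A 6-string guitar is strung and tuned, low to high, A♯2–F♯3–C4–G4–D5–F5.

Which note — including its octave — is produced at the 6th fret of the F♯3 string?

C4

The open F♯3 string plus 6 semitones: F#–G–G#–A–A#–B–C.
The walk passes from B into C once, so the octave number goes from 3 to 4.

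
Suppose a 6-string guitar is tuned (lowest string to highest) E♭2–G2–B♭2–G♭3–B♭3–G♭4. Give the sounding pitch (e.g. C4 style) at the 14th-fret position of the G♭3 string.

A♭4

The open G♭3 string plus 14 semitones: Gb–G–Ab–A–…–Gb–G–Ab.
The walk passes from B into C once, so the octave number goes from 3 to 4.
(Equivalently spelled G♯4.)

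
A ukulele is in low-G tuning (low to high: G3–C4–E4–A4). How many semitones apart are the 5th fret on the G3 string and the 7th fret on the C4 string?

7 semitones

G3 at fret 5 → C4 (MIDI 60); C4 at fret 7 → G4 (MIDI 67).
60 − 67 = -7, so the two pitches are 7 semitones apart, with G4 the higher.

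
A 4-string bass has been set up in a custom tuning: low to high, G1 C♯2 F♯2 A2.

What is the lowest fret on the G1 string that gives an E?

9

From G1, count semitones up the chromatic scale until reaching E: G–G#–A–A#–B–C–C#–D–D#–E — 9 steps.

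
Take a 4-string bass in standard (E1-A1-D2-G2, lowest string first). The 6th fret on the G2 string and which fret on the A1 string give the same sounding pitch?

G2 at fret 6 is G2 + 6 semitones = C#3.
The open A1 string is 10 semitones below the open G2, so the same pitch on the A1 string lies at fret 6 + 10 = 16.

16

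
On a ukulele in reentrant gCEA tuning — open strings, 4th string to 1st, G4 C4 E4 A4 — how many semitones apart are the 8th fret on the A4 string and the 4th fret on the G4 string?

A4 at fret 8 → F5 (MIDI 77); G4 at fret 4 → B4 (MIDI 71).
77 − 71 = 6, so the two pitches are 6 semitones apart, with F5 the higher.

6 semitones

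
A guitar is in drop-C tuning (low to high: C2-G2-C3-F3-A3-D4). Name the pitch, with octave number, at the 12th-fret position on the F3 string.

Each fret is one semitone, so F3 + 12 = F4.

F4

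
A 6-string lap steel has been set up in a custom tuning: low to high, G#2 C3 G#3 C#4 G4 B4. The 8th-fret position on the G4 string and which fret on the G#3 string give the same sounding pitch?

G4 at fret 8 is G4 + 8 semitones = D#5.
The open G#3 string is 11 semitones below the open G4, so the same pitch on the G#3 string lies at fret 8 + 11 = 19.

19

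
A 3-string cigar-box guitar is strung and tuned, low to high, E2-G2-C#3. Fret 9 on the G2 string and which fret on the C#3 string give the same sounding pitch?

3

G2 at fret 9 is G2 + 9 semitones = E3.
The open C#3 string is 6 semitones above the open G2, so the same pitch on the C#3 string lies at fret 9 − 6 = 3.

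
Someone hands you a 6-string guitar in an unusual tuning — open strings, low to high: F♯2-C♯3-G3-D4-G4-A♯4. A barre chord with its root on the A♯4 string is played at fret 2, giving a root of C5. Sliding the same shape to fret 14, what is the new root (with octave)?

Moving from fret 2 to fret 14 shifts the root by 12 semitones.
C5 up 12 semitones is C6.

C6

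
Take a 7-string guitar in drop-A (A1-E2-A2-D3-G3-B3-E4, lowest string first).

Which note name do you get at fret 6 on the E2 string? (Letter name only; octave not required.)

E2 is MIDI 40. Adding 6 gives 46; 46 mod 12 = 10, i.e. A#.

A#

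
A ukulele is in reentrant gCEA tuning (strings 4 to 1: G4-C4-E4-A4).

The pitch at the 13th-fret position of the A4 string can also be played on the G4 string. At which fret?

Fret 13 on A4 is MIDI 69 + 13 = 82 (A#5). On the G4 string (open MIDI 67), that pitch is 82 − 67 = fret 15.

15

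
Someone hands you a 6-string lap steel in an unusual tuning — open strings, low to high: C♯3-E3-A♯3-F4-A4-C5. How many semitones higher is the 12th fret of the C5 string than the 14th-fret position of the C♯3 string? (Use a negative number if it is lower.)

21 semitones

C5 at fret 12 → C6 (MIDI 84); C♯3 at fret 14 → D♯4 (MIDI 63).
84 − 63 = 21, so the two pitches are 21 semitones apart.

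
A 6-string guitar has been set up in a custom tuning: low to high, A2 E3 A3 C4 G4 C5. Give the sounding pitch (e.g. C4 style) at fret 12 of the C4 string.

C4 is MIDI 60. Adding 12 gives 72, which is C5.

C5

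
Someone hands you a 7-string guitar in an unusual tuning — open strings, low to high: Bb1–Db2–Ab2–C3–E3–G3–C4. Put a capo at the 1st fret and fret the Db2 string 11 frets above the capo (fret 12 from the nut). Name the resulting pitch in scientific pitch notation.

The capo raises the open Db2 by 1 semitone to D2; fretting 11 more gives Db2 + 1 + 11 = Db2 + 12 semitones = Db3.
(Also written C#.)

Db3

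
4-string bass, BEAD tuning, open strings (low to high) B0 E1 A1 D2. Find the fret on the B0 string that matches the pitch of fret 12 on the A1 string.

A1 at fret 12 is A1 + 12 semitones = A2.
The open B0 string is 10 semitones below the open A1, so the same pitch on the B0 string lies at fret 12 + 10 = 22.

22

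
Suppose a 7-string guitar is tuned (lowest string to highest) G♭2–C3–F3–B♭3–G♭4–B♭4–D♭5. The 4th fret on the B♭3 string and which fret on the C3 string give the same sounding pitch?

Fret 4 on B♭3 is MIDI 58 + 4 = 62 (D4). On the C3 string (open MIDI 48), that pitch is 62 − 48 = fret 14.

14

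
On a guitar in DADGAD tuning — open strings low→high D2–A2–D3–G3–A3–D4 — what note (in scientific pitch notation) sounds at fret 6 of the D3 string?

Each fret is one semitone, so D3 + 6 = G♯3.

G♯3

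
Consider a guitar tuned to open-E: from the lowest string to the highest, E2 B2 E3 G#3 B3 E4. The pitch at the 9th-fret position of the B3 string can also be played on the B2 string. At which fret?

21

B3 at fret 9 is B3 + 9 semitones = G#4.
The open B2 string is 12 semitones below the open B3, so the same pitch on the B2 string lies at fret 9 + 12 = 21.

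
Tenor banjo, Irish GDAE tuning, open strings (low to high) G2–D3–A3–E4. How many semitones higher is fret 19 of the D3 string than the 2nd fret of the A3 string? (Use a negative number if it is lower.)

10 semitones

D3 at fret 19 → A4 (MIDI 69); A3 at fret 2 → B3 (MIDI 59).
69 − 59 = 10, so the two pitches are 10 semitones apart.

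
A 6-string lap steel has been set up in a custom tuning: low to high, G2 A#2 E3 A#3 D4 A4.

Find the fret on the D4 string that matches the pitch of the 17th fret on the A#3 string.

A#3 at fret 17 is A#3 + 17 semitones = D#5.
The open D4 string is 4 semitones above the open A#3, so the same pitch on the D4 string lies at fret 17 − 4 = 13.

13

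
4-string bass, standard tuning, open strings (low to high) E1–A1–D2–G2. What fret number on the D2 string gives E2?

E2 is 2 semitones above the open D2 (D–D#–E), so it sits at fret 2.

2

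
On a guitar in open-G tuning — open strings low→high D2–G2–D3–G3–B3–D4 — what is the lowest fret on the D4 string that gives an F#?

From D4, count semitones up the chromatic scale until reaching F#: D–D#–E–F–F# — 4 steps.

4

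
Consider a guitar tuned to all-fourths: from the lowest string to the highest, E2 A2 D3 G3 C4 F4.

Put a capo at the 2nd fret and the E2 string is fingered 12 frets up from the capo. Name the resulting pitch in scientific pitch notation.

F#3

The capo raises the open E2 by 2 semitones to F#2; fretting 12 more gives E2 + 2 + 12 = E2 + 14 semitones = F#3.
(Also written Gb.)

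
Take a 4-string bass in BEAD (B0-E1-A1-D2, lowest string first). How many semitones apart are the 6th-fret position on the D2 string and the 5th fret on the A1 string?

6 semitones

D2 at fret 6 → G#2 (MIDI 44); A1 at fret 5 → D2 (MIDI 38).
44 − 38 = 6, so the two pitches are 6 semitones apart, with G#2 the higher.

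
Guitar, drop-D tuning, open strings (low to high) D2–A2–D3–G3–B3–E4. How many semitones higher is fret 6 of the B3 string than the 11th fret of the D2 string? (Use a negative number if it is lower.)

B3 at fret 6 → F4 (MIDI 65); D2 at fret 11 → C#3 (MIDI 49).
65 − 49 = 16, so the two pitches are 16 semitones apart.

16 semitones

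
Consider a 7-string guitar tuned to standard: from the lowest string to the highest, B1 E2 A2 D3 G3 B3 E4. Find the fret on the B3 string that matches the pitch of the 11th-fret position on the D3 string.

Fret 11 on D3 is MIDI 50 + 11 = 61 (C#4). On the B3 string (open MIDI 59), that pitch is 61 − 59 = fret 2.

2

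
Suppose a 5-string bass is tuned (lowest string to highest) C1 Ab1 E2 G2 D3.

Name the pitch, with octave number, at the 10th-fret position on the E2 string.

Each fret is one semitone, so E2 + 10 = D3.

D3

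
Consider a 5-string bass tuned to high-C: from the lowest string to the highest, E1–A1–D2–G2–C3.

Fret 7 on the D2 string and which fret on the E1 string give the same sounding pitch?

D2 at fret 7 is D2 + 7 semitones = A2.
The open E1 string is 10 semitones below the open D2, so the same pitch on the E1 string lies at fret 7 + 10 = 17.

17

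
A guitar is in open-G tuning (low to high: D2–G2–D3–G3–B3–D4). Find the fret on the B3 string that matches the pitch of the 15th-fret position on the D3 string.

6

Fret 15 on D3 is MIDI 50 + 15 = 65 (F4). On the B3 string (open MIDI 59), that pitch is 65 − 59 = fret 6.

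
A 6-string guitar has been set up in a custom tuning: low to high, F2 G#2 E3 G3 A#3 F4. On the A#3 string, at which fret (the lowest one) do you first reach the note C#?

From A#3, count semitones up the chromatic scale until reaching C#: A#–B–C–C# — 3 steps.

3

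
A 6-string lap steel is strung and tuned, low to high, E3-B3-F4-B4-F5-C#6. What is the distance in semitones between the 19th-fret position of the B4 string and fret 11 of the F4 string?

14 semitones

B4 at fret 19 → F#6 (MIDI 90); F4 at fret 11 → E5 (MIDI 76).
90 − 76 = 14, so the two pitches are 14 semitones apart, with F#6 the higher.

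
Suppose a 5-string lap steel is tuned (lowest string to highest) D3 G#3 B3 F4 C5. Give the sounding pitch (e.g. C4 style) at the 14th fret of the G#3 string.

A#4

G#3 is MIDI 56. Adding 14 gives 70, which is A#4.
(Equivalently spelled Bb4.)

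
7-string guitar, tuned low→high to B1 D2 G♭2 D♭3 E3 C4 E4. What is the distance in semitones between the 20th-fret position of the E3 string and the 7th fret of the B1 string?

E3 at fret 20 → C5 (MIDI 72); B1 at fret 7 → G♭2 (MIDI 42).
72 − 42 = 30, so the two pitches are 30 semitones apart, with C5 the higher.

30 semitones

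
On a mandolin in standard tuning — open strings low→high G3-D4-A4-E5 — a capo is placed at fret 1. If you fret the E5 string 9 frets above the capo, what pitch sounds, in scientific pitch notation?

The capo raises the open E5 by 1 semitone to F5; fretting 9 more gives E5 + 1 + 9 = E5 + 10 semitones = D6.

D6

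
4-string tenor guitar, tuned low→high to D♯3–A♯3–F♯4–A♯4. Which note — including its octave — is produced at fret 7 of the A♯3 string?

F4

A♯3 is MIDI 58. Adding 7 gives 65, which is F4.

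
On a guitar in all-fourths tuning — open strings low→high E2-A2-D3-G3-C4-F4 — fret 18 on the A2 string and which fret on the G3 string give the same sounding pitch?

Fret 18 on A2 is MIDI 45 + 18 = 63 (D♯4). On the G3 string (open MIDI 55), that pitch is 63 − 55 = fret 8.

8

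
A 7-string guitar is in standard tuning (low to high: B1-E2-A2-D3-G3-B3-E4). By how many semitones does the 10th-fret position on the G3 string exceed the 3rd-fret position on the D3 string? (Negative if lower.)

G3 at fret 10 → F4 (MIDI 65); D3 at fret 3 → F3 (MIDI 53).
65 − 53 = 12, so the two pitches are 12 semitones apart.

12 semitones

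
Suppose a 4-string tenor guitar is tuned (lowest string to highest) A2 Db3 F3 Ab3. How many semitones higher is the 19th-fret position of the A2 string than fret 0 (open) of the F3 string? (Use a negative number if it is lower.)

A2 at fret 19 → E4 (MIDI 64); F3 at fret 0 → F3 (MIDI 53).
64 − 53 = 11, so the two pitches are 11 semitones apart.

11 semitones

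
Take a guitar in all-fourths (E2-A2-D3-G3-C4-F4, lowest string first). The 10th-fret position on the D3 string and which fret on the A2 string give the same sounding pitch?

D3 at fret 10 is D3 + 10 semitones = C4.
The open A2 string is 5 semitones below the open D3, so the same pitch on the A2 string lies at fret 10 + 5 = 15.

15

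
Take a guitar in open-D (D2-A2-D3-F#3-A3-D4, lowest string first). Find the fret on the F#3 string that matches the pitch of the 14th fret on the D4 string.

22

Fret 14 on D4 is MIDI 62 + 14 = 76 (E5). On the F#3 string (open MIDI 54), that pitch is 76 − 54 = fret 22.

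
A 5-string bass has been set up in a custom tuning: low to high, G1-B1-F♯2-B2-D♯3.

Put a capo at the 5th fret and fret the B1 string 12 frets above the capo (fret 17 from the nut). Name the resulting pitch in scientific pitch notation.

E3

The capo raises the open B1 by 5 semitones to E2; fretting 12 more gives B1 + 5 + 12 = B1 + 17 semitones = E3.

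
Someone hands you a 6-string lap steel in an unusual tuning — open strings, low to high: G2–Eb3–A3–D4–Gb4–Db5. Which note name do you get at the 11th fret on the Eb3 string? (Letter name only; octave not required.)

D

Each fret is one semitone, so Eb3 + 11 = D.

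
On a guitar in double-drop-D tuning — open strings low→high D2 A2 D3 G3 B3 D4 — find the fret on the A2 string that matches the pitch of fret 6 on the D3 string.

Fret 6 on D3 is MIDI 50 + 6 = 56 (G#3). On the A2 string (open MIDI 45), that pitch is 56 − 45 = fret 11.

11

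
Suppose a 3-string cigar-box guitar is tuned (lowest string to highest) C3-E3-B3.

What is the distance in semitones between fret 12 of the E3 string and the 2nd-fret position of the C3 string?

14 semitones

E3 at fret 12 → E4 (MIDI 64); C3 at fret 2 → D3 (MIDI 50).
64 − 50 = 14, so the two pitches are 14 semitones apart, with E4 the higher.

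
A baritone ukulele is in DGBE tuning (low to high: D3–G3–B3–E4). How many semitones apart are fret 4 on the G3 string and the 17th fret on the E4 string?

G3 at fret 4 → B3 (MIDI 59); E4 at fret 17 → A5 (MIDI 81).
59 − 81 = -22, so the two pitches are 22 semitones apart, with A5 the higher.

22 semitones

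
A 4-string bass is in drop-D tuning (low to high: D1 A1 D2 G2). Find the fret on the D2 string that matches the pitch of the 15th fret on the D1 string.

3

D1 at fret 15 is D1 + 15 semitones = F2.
The open D2 string is 12 semitones above the open D1, so the same pitch on the D2 string lies at fret 15 − 12 = 3.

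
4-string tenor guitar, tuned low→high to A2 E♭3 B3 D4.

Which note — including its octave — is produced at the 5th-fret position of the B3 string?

E4

Each fret is one semitone, so B3 + 5 = E4.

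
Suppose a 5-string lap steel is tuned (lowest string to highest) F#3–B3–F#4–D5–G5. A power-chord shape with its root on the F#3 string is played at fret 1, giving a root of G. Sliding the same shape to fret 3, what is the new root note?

A

Moving from fret 1 to fret 3 shifts the root by 2 semitones.
G up 2 semitones is A.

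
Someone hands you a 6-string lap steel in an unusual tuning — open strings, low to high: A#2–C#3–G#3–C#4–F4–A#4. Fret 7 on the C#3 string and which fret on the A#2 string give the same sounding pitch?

10

C#3 at fret 7 is C#3 + 7 semitones = G#3.
The open A#2 string is 3 semitones below the open C#3, so the same pitch on the A#2 string lies at fret 7 + 3 = 10.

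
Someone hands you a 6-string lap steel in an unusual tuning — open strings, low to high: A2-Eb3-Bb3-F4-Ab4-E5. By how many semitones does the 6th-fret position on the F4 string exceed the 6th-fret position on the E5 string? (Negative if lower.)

F4 at fret 6 → B4 (MIDI 71); E5 at fret 6 → Bb5 (MIDI 82).
71 − 82 = -11, so the two pitches are 11 semitones apart.

-11 semitones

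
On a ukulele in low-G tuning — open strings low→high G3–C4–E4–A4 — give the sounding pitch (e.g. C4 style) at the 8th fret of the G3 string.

D#4

The open G3 string plus 8 semitones: G–G#–A–A#–B–C–C#–D–D#.
The walk passes from B into C once, so the octave number goes from 3 to 4.
(Equivalently spelled Eb4.)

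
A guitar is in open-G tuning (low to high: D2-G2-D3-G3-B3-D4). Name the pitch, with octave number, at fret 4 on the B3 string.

D♯4

Each fret is one semitone, so B3 + 4 = D♯4.
(Equivalently spelled E♭4.)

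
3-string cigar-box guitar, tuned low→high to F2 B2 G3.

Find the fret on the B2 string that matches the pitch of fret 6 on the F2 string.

0

Fret 6 on F2 is MIDI 41 + 6 = 47 (B2). On the B2 string (open MIDI 47), that pitch is 47 − 47 = fret 0.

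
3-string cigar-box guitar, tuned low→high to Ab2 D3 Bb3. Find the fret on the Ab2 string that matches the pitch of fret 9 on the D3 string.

15

D3 at fret 9 is D3 + 9 semitones = B3.
The open Ab2 string is 6 semitones below the open D3, so the same pitch on the Ab2 string lies at fret 9 + 6 = 15.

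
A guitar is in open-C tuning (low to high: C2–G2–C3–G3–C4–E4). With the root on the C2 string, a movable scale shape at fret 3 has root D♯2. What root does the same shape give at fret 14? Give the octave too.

Moving from fret 3 to fret 14 shifts the root by 11 semitones.
D♯2 up 11 semitones is D3.

D3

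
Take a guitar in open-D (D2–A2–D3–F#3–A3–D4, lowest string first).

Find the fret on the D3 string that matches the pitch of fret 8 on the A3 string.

15

Fret 8 on A3 is MIDI 57 + 8 = 65 (F4). On the D3 string (open MIDI 50), that pitch is 65 − 50 = fret 15.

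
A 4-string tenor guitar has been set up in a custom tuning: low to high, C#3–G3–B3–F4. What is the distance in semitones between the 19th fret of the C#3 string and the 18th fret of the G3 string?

C#3 at fret 19 → G#4 (MIDI 68); G3 at fret 18 → C#5 (MIDI 73).
68 − 73 = -5, so the two pitches are 5 semitones apart, with C#5 the higher.

5 semitones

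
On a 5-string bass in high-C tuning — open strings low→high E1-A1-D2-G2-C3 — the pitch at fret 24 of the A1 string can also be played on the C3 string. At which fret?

9

A1 at fret 24 is A1 + 24 semitones = A3.
The open C3 string is 15 semitones above the open A1, so the same pitch on the C3 string lies at fret 24 − 15 = 9.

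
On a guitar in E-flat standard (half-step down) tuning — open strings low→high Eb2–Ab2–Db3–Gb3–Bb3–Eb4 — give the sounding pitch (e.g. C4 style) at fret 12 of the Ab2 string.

The open Ab2 string plus 12 semitones: Ab–A–Bb–B–…–Gb–G–Ab.
The walk passes from B into C once, so the octave number goes from 2 to 3.
(Equivalently spelled G#3.)

Ab3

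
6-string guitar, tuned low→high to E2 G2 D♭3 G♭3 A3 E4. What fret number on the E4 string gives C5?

8

C5 is 8 semitones above the open E4 (E–F–Gb–G–Ab–A–Bb–B–C), so it sits at fret 8.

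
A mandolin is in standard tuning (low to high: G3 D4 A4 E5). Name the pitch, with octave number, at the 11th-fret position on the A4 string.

G♯5

The open A4 string plus 11 semitones: A–A#–B–C–…–F#–G–G#.
The walk passes from B into C once, so the octave number goes from 4 to 5.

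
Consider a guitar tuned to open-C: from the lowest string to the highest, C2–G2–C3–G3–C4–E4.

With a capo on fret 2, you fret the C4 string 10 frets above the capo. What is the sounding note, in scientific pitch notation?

The capo raises the open C4 by 2 semitones to D4; fretting 10 more gives C4 + 2 + 10 = C4 + 12 semitones = C5.

C5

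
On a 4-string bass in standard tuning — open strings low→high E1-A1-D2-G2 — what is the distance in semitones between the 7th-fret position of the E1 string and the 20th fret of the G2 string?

E1 at fret 7 → B1 (MIDI 35); G2 at fret 20 → D♯4 (MIDI 63).
35 − 63 = -28, so the two pitches are 28 semitones apart, with D♯4 the higher.

28 semitones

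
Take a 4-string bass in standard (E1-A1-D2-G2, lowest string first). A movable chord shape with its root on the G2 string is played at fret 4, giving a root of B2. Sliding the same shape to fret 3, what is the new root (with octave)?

Moving from fret 4 to fret 3 shifts the root by -1 semitone.
B2 down 1 semitone is A♯2.

A♯2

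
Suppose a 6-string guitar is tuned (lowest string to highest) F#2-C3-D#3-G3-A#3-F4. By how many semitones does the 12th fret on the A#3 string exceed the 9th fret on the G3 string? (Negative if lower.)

6 semitones

A#3 at fret 12 → A#4 (MIDI 70); G3 at fret 9 → E4 (MIDI 64).
70 − 64 = 6, so the two pitches are 6 semitones apart.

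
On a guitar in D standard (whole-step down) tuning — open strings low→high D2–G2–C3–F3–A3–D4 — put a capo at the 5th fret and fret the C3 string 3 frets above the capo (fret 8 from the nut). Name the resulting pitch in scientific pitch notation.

The capo raises the open C3 by 5 semitones to F3; fretting 3 more gives C3 + 5 + 3 = C3 + 8 semitones = G#3.

G#3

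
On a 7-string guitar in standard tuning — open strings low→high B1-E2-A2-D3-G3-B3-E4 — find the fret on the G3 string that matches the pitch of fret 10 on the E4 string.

Fret 10 on E4 is MIDI 64 + 10 = 74 (D5). On the G3 string (open MIDI 55), that pitch is 74 − 55 = fret 19.

19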